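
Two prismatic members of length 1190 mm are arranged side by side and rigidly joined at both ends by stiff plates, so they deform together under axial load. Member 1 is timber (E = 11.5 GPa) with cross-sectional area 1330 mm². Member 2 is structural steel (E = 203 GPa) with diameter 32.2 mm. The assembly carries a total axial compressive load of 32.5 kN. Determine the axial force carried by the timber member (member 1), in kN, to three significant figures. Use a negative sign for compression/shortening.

A_2 = 814.3 mm².
Equal strain + equilibrium ⇒ each member carries load in proportion to AE: A₁E₁ = 15300000 N, A₂E₂ = 165300000 N, ΣAE = 180600000 N.
F₁ = P·A₁E₁/ΣAE = -32500·15300000/180600000 = -2752 N.

-2.75 kN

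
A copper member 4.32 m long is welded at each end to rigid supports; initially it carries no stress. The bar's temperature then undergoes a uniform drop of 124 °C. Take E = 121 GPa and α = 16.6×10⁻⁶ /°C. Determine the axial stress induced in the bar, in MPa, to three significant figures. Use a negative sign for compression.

249 MPa

Free thermal expansion αLΔT = 16.6e-6 · 4320 · -124 = -8.892 mm.
The walls impose strain ε = −(-8.892)/4320 = 2.0584e-03; σ = Eε = 121000 · 2.0584e-03 = 249.1 MPa.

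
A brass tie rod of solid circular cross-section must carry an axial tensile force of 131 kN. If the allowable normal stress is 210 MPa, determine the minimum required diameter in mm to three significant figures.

28.2 mm

Required area A ≥ P/σ_allow = 131000/210 = 623.8 mm².
For a solid circular section, d ≥ √(4A/π) = 28.18 mm.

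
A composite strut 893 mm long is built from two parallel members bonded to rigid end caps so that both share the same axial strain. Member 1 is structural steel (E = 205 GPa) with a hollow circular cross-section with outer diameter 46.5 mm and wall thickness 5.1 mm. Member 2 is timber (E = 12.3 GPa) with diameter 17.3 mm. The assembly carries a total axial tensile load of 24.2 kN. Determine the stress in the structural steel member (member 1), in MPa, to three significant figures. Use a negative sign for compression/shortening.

A_1 = 663.3 mm².
A_2 = 235.1 mm².
Equal strain + equilibrium ⇒ each member carries load in proportion to AE: A₁E₁ = 136000000 N, A₂E₂ = 2891000 N, ΣAE = 138900000 N.
σ₁ = P·E₁/ΣAE = 24200·205000/138900000 = 35.72 MPa.

35.7 MPa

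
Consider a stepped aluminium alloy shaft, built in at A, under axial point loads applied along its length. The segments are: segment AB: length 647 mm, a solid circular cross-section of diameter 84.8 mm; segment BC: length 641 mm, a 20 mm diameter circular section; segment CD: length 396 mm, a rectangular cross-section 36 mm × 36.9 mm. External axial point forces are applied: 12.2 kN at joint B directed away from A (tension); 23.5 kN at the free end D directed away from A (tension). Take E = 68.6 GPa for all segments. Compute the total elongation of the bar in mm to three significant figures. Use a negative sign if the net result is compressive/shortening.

Internal axial forces (sectioning from the free end, tension +): N_CD = 23.5 kN, N_BC = 23.5 kN, N_AB = 35.7 kN.
A_AB = 5648 mm².
A_BC = 314.2 mm².
A_CD = 1328 mm².
δ_AB = 35700·647/(5648·68600) = 0.05962 mm
δ_BC = 23500·641/(314.2·68600) = 0.699 mm
δ_CD = 23500·396/(1328·68600) = 0.1021 mm
δ = Σδ_i = 0.8607 mm.

0.861 mm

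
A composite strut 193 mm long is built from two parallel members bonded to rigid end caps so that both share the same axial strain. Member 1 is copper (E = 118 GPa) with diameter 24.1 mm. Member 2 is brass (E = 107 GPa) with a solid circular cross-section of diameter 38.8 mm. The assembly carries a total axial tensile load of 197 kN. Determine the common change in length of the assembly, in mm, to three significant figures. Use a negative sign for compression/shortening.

0.211 mm

A_1 = 456.2 mm².
A_2 = 1182 mm².
Equal strain + equilibrium ⇒ each member carries load in proportion to AE: A₁E₁ = 53830000 N, A₂E₂ = 126500000 N, ΣAE = 180300000 N.
δ = PL/ΣAE = 197000·193/180300000 = 0.2108 mm.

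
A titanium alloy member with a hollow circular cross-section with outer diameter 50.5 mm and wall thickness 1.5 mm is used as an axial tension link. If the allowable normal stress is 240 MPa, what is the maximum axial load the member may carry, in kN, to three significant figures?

A = 230.9 mm².
P_max = σ_allow · A = 240 · 230.9 = 55420 N = 55.42 kN.

55.4 kN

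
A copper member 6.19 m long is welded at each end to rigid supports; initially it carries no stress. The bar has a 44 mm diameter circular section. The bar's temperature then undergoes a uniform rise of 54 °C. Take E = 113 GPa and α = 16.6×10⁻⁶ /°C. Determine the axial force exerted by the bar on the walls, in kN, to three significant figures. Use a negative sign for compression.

Free thermal expansion αLΔT = 16.6e-6 · 6190 · 54 = 5.549 mm.
The walls impose strain ε = −(5.549)/6190 = -8.9640e-04; σ = Eε = 113000 · -8.9640e-04 = -101.3 MPa.
Wall reaction R = σ·A = -101.3·1521 = -154000 N = -154 kN.

-154 kN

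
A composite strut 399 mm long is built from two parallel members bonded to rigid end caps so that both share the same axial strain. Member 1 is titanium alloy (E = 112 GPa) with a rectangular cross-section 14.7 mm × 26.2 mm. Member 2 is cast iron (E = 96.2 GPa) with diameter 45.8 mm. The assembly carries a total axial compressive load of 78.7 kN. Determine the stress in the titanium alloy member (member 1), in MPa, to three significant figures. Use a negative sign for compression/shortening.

-43.7 MPa

A_1 = 385.1 mm².
A_2 = 1647 mm².
Equal strain + equilibrium ⇒ each member carries load in proportion to AE: A₁E₁ = 43140000 N, A₂E₂ = 158500000 N, ΣAE = 201600000 N.
σ₁ = P·E₁/ΣAE = -78700·112000/201600000 = -43.72 MPa.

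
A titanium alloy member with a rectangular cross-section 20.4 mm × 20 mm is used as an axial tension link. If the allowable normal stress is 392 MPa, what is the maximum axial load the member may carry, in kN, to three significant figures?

A = 408 mm².
P_max = σ_allow · A = 392 · 408 = 159900 N = 159.9 kN.

160 kN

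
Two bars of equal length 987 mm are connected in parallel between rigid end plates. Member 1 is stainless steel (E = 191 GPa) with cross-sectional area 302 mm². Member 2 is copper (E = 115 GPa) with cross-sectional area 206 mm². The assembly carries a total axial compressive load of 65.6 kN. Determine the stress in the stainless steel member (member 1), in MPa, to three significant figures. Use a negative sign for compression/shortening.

-154 MPa

Equal strain + equilibrium ⇒ each member carries load in proportion to AE: A₁E₁ = 57680000 N, A₂E₂ = 23690000 N, ΣAE = 81370000 N.
σ₁ = P·E₁/ΣAE = -65600·191000/81370000 = -154 MPa.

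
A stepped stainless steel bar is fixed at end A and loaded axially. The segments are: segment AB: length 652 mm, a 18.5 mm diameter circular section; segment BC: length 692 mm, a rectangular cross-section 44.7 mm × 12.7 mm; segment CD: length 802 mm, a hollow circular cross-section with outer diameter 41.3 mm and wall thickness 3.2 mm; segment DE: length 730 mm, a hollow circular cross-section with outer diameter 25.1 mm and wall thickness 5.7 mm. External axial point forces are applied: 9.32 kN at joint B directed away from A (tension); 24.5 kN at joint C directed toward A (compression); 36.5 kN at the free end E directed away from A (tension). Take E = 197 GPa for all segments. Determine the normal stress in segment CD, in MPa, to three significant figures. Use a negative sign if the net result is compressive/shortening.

Internal axial forces (sectioning from the free end, tension +): N_DE = 36.5 kN, N_CD = 36.5 kN, N_BC = 12 kN, N_AB = 21.32 kN.
A_CD = 383 mm².
σ_CD = N_CD/A_CD = 36500/383 = 95.29 MPa.

95.3 MPa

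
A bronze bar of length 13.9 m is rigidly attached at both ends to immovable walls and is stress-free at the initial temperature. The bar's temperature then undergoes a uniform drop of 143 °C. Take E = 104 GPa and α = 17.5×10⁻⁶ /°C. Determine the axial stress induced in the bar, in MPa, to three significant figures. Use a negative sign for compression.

Free thermal expansion αLΔT = 17.5e-6 · 13900 · -143 = -34.78 mm.
The walls impose strain ε = −(-34.78)/13900 = 2.5025e-03; σ = Eε = 104000 · 2.5025e-03 = 260.3 MPa.

260 MPa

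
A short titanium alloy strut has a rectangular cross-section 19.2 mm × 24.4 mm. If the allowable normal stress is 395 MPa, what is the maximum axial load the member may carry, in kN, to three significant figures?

185 kN

A = 468.5 mm².
P_max = σ_allow · A = 395 · 468.5 = 185000 N = 185 kN.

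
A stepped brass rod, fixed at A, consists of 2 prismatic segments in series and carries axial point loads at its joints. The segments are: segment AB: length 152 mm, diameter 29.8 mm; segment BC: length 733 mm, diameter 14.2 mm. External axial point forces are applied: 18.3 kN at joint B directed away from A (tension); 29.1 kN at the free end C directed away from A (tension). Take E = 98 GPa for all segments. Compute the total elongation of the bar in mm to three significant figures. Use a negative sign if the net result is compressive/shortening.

Internal axial forces (sectioning from the free end, tension +): N_BC = 29.1 kN, N_AB = 47.4 kN.
A_AB = 697.5 mm².
A_BC = 158.4 mm².
δ_AB = 47400·152/(697.5·98000) = 0.1054 mm
δ_BC = 29100·733/(158.4·98000) = 1.374 mm
δ = Σδ_i = 1.48 mm.

1.48 mm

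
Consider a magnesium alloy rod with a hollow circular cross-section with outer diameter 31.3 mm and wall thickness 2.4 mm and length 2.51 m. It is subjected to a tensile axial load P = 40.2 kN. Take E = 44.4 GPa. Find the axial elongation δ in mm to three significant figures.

A = 217.9 mm².
δ_mech = NL/(AE) = 40200·2510/(217.9·44400) = 10.43 mm.

10.4 mm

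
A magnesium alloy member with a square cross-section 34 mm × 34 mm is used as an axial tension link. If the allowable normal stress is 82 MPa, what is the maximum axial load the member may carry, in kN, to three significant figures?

A = 1156 mm².
P_max = σ_allow · A = 82 · 1156 = 94790 N = 94.79 kN.

94.8 kN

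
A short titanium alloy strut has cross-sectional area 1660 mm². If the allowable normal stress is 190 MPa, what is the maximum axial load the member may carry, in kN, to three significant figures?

P_max = σ_allow · A = 190 · 1660 = 315400 N = 315.4 kN.

315 kN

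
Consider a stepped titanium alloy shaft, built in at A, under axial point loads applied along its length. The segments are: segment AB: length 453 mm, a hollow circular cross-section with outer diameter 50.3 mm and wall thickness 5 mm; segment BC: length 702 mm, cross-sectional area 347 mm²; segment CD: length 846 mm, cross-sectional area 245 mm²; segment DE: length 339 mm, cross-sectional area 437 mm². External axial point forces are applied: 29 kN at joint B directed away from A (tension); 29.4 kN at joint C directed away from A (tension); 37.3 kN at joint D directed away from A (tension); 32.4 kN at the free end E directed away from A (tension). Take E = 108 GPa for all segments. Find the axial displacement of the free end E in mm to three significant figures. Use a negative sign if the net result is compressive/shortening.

Internal axial forces (sectioning from the free end, tension +): N_DE = 32.4 kN, N_CD = 69.7 kN, N_BC = 99.1 kN, N_AB = 128.1 kN.
A_AB = 711.6 mm².
δ_AB = 128100·453/(711.6·108000) = 0.7551 mm
δ_BC = 99100·702/(347·108000) = 1.856 mm
δ_CD = 69700·846/(245·108000) = 2.229 mm
δ_DE = 32400·339/(437·108000) = 0.2327 mm
δ = Σδ_i = 5.073 mm.

5.07 mm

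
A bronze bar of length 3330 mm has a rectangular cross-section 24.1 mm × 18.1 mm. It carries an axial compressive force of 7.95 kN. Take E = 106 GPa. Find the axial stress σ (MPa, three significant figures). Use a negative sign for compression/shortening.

A = 436.2 mm².
σ = N/A = -7950/436.2 = -18.23 MPa.

-18.2 MPa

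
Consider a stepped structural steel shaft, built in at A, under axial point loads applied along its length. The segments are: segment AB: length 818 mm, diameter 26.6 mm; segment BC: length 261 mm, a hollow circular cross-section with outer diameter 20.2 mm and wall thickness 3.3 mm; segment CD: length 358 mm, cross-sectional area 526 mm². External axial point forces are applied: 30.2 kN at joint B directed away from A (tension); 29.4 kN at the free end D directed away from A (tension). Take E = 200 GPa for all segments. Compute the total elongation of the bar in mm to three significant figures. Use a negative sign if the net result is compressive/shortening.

Internal axial forces (sectioning from the free end, tension +): N_CD = 29.4 kN, N_BC = 29.4 kN, N_AB = 59.6 kN.
A_AB = 555.7 mm².
A_BC = 175.2 mm².
δ_AB = 59600·818/(555.7·200000) = 0.4386 mm
δ_BC = 29400·261/(175.2·200000) = 0.219 mm
δ_CD = 29400·358/(526·200000) = 0.1 mm
δ = Σδ_i = 0.7577 mm.

0.758 mm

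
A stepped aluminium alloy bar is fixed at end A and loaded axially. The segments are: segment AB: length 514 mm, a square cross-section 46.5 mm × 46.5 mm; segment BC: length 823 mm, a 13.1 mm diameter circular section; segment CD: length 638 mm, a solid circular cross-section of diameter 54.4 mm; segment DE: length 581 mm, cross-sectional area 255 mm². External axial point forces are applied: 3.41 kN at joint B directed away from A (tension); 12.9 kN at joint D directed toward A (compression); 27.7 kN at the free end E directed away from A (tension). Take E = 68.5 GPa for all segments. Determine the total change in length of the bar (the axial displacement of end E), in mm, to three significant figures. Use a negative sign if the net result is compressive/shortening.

Internal axial forces (sectioning from the free end, tension +): N_DE = 27.7 kN, N_CD = 14.8 kN, N_BC = 14.8 kN, N_AB = 18.21 kN.
A_AB = 2162 mm².
A_BC = 134.8 mm².
A_CD = 2324 mm².
δ_AB = 18210·514/(2162·68500) = 0.06319 mm
δ_BC = 14800·823/(134.8·68500) = 1.319 mm
δ_CD = 14800·638/(2324·68500) = 0.05931 mm
δ_DE = 27700·581/(255·68500) = 0.9214 mm
δ = Σδ_i = 2.363 mm.

2.36 mm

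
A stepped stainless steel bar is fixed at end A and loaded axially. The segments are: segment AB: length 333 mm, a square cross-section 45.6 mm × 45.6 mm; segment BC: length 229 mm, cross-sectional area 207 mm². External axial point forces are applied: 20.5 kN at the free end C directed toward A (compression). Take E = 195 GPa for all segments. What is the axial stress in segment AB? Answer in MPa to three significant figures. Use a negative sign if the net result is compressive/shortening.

Internal axial forces (sectioning from the free end, tension +): N_BC = -20.5 kN, N_AB = -20.5 kN.
A_AB = 2079 mm².
σ_AB = N_AB/A_AB = -20500/2079 = -9.859 MPa.

-9.86 MPa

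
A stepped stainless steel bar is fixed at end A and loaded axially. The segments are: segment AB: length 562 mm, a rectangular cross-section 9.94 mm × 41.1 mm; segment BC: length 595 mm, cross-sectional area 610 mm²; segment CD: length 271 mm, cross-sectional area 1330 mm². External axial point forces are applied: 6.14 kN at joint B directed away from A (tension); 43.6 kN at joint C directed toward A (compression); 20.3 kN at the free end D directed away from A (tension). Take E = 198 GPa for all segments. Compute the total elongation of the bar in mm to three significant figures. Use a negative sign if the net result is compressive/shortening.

-0.213 mm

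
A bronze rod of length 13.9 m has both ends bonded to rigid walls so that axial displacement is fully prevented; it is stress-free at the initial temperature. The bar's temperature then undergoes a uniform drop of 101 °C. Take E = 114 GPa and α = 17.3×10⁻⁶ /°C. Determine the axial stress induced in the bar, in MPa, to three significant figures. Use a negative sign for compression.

Free thermal expansion αLΔT = 17.3e-6 · 13900 · -101 = -24.29 mm.
The walls impose strain ε = −(-24.29)/13900 = 1.7473e-03; σ = Eε = 114000 · 1.7473e-03 = 199.2 MPa.

199 MPa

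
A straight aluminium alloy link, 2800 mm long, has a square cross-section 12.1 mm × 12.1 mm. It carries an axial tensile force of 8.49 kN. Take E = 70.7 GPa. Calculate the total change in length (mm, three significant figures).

2.30 mm

A = 146.4 mm².
δ_mech = NL/(AE) = 8490·2800/(146.4·70700) = 2.297 mm.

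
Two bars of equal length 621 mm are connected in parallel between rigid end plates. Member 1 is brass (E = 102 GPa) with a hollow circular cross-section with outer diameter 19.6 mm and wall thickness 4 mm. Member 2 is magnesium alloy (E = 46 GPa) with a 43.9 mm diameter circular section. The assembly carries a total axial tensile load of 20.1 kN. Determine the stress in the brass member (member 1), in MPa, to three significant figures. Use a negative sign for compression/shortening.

22.9 MPa

A_1 = 196 mm².
A_2 = 1514 mm².
Equal strain + equilibrium ⇒ each member carries load in proportion to AE: A₁E₁ = 20000000 N, A₂E₂ = 69630000 N, ΣAE = 89620000 N.
σ₁ = P·E₁/ΣAE = 20100·102000/89620000 = 22.88 MPa.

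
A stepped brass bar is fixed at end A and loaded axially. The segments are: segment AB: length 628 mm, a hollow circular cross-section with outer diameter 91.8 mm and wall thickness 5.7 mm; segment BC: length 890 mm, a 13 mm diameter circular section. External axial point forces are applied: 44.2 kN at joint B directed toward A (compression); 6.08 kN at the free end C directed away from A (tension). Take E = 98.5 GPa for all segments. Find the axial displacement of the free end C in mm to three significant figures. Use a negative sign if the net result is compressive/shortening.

0.256 mm

Internal axial forces (sectioning from the free end, tension +): N_BC = 6.08 kN, N_AB = -38.12 kN.
A_AB = 1542 mm².
A_BC = 132.7 mm².
δ_AB = -38120·628/(1542·98500) = -0.1576 mm
δ_BC = 6080·890/(132.7·98500) = 0.4139 mm
δ = Σδ_i = 0.2563 mm.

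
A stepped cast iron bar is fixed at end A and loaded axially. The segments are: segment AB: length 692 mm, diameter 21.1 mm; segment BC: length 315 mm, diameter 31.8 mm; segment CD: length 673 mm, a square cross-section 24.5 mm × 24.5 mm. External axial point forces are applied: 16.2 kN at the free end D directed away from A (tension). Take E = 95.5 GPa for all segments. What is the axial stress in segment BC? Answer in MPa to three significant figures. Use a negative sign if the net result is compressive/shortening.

20.4 MPa

Internal axial forces (sectioning from the free end, tension +): N_CD = 16.2 kN, N_BC = 16.2 kN, N_AB = 16.2 kN.
A_BC = 794.2 mm².
σ_BC = N_BC/A_BC = 16200/794.2 = 20.4 MPa.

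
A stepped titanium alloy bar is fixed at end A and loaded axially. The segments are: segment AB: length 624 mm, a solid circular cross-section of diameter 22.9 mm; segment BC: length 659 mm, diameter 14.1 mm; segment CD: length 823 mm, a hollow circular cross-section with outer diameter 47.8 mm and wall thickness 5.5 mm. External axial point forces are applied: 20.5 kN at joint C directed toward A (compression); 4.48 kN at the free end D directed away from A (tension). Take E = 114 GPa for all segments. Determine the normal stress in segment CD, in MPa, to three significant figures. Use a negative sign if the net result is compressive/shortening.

Internal axial forces (sectioning from the free end, tension +): N_CD = 4.48 kN, N_BC = -16.02 kN, N_AB = -16.02 kN.
A_CD = 730.9 mm².
σ_CD = N_CD/A_CD = 4480/730.9 = 6.13 MPa.

6.13 MPa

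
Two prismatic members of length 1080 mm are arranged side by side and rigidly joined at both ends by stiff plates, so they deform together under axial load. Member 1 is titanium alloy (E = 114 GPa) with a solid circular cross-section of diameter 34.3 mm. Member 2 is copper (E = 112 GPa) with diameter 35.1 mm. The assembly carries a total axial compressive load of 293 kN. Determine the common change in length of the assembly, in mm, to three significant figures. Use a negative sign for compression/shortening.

-1.48 mm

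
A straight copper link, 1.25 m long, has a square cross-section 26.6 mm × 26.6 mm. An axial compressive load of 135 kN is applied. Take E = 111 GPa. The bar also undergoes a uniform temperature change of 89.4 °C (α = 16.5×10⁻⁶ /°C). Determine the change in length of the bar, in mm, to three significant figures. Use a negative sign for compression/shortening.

-0.305 mm

A = 707.6 mm².
δ_mech = NL/(AE) = -135000·1250/(707.6·111000) = -2.149 mm.
δ_thermal = αLΔT = 16.5e-6·1250·89.4 = 1.844 mm.
δ = δ_mech + δ_thermal = -0.3047 mm.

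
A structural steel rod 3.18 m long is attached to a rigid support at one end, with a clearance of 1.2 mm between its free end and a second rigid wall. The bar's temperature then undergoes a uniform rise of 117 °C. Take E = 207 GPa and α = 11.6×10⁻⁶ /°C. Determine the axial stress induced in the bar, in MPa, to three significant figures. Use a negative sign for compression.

-203 MPa

Free thermal expansion αLΔT = 11.6e-6 · 3180 · 117 = 4.316 mm.
The walls engage after the gap closes; constrained expansion = 4.316 − 1.2 = 3.116 mm.
The walls impose strain ε = −(3.116)/3180 = -9.7984e-04; σ = Eε = 207000 · -9.7984e-04 = -202.8 MPa.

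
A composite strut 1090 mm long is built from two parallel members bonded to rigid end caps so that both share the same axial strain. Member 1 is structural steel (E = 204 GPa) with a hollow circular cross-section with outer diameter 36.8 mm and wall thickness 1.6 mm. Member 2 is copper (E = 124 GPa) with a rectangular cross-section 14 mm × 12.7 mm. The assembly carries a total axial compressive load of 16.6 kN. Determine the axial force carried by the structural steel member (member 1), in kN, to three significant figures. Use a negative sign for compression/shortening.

A_1 = 176.9 mm².
A_2 = 177.8 mm².
Equal strain + equilibrium ⇒ each member carries load in proportion to AE: A₁E₁ = 36090000 N, A₂E₂ = 22050000 N, ΣAE = 58140000 N.
F₁ = P·A₁E₁/ΣAE = -16600·36090000/58140000 = -10310 N.

-10.3 kN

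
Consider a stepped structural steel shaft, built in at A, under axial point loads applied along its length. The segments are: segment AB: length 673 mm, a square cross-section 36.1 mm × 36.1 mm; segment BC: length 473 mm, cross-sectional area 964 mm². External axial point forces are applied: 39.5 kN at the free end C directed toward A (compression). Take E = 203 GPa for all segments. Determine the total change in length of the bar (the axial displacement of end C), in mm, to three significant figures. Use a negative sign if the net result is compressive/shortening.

Internal axial forces (sectioning from the free end, tension +): N_BC = -39.5 kN, N_AB = -39.5 kN.
A_AB = 1303 mm².
δ_AB = -39500·673/(1303·203000) = -0.1005 mm
δ_BC = -39500·473/(964·203000) = -0.09547 mm
δ = Σδ_i = -0.196 mm.

-0.196 mm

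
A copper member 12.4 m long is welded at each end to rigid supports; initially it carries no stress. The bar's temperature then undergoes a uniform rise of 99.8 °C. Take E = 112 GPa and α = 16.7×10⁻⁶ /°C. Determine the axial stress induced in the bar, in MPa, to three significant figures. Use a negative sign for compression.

Free thermal expansion αLΔT = 16.7e-6 · 12400 · 99.8 = 20.67 mm.
The walls impose strain ε = −(20.67)/12400 = -1.6667e-03; σ = Eε = 112000 · -1.6667e-03 = -186.7 MPa.

-187 MPa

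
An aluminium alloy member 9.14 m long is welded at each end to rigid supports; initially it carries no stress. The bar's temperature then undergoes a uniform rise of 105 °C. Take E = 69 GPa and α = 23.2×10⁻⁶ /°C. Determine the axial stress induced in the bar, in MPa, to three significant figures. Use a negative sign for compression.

-168 MPa

Free thermal expansion αLΔT = 23.2e-6 · 9140 · 105 = 22.27 mm.
The walls impose strain ε = −(22.27)/9140 = -2.4360e-03; σ = Eε = 69000 · -2.4360e-03 = -168.1 MPa.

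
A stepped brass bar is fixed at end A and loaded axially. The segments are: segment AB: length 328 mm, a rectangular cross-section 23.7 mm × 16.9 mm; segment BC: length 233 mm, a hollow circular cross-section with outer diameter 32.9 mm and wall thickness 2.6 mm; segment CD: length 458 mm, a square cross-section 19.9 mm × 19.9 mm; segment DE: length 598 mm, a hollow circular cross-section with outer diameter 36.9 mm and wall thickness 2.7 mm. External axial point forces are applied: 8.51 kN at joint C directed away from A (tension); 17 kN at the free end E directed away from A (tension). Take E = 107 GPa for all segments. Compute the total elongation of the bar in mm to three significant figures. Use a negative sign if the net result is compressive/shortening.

0.931 mm

Internal axial forces (sectioning from the free end, tension +): N_DE = 17 kN, N_CD = 17 kN, N_BC = 25.51 kN, N_AB = 25.51 kN.
A_AB = 400.5 mm².
A_BC = 247.5 mm².
A_CD = 396 mm².
A_DE = 290.1 mm².
δ_AB = 25510·328/(400.5·107000) = 0.1952 mm
δ_BC = 25510·233/(247.5·107000) = 0.2244 mm
δ_CD = 17000·458/(396·107000) = 0.1837 mm
δ_DE = 17000·598/(290.1·107000) = 0.3275 mm
δ = Σδ_i = 0.9309 mm.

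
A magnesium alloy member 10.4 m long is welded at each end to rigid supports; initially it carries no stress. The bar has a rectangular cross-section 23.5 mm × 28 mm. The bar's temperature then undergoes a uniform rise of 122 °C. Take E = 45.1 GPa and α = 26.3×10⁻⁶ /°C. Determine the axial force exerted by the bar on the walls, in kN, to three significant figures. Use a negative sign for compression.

Free thermal expansion αLΔT = 26.3e-6 · 10400 · 122 = 33.37 mm.
The walls impose strain ε = −(33.37)/10400 = -3.2086e-03; σ = Eε = 45100 · -3.2086e-03 = -144.7 MPa.
Wall reaction R = σ·A = -144.7·658 = -95220 N = -95.22 kN.

-95.2 kN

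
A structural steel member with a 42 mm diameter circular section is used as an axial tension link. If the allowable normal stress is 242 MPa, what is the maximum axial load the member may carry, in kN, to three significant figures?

335 kN

A = 1385 mm².
P_max = σ_allow · A = 242 · 1385 = 335300 N = 335.3 kN.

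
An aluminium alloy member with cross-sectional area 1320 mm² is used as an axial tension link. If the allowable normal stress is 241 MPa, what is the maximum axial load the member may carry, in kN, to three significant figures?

318 kN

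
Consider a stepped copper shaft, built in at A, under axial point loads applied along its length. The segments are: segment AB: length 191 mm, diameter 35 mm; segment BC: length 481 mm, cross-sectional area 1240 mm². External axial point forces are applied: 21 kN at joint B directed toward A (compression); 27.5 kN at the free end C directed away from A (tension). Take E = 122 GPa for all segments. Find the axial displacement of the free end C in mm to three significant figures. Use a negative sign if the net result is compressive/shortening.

Internal axial forces (sectioning from the free end, tension +): N_BC = 27.5 kN, N_AB = 6.5 kN.
A_AB = 962.1 mm².
δ_AB = 6500·191/(962.1·122000) = 0.01058 mm
δ_BC = 27500·481/(1240·122000) = 0.08744 mm
δ = Σδ_i = 0.09801 mm.

0.0980 mm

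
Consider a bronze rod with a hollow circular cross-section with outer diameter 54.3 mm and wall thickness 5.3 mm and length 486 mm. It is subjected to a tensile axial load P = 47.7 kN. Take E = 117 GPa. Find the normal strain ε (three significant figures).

5.00e-04

A = 815.9 mm².
σ = N/A = 58.47 MPa; ε = σ/E = 58.47/117000 = 4.997e-04.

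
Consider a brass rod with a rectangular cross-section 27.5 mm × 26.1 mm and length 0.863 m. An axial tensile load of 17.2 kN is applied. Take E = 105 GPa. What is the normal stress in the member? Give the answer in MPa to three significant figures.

A = 717.8 mm².
σ = N/A = 17200/717.8 = 23.96 MPa.

24.0 MPa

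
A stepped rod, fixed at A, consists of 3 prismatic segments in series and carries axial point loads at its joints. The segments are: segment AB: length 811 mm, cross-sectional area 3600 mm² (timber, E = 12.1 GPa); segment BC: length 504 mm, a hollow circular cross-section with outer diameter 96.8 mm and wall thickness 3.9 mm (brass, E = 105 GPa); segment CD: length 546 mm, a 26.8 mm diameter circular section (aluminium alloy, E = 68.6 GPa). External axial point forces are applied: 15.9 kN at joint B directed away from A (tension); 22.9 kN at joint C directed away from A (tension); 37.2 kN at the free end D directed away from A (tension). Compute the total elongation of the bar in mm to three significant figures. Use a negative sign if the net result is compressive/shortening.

2.19 mm

Internal axial forces (sectioning from the free end, tension +): N_CD = 37.2 kN, N_BC = 60.1 kN, N_AB = 76 kN.
A_BC = 1138 mm².
A_CD = 564.1 mm².
δ_AB = 76000·811/(3600·12100) = 1.415 mm
δ_BC = 60100·504/(1138·105000) = 0.2534 mm
δ_CD = 37200·546/(564.1·68600) = 0.5249 mm
δ = Σδ_i = 2.193 mm.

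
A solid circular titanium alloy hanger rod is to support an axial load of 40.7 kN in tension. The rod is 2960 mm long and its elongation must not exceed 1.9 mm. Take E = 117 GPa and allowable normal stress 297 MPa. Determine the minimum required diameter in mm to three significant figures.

Required area A ≥ P/σ_allow = 40700/297 = 137 mm².
For a solid circular section, d ≥ √(4A/π) = 13.21 mm.
Elongation limit: A ≥ PL/(Eδ_allow) = 40700·2960/(117000·1.9) = 541.9 mm² ⇒ d ≥ 26.27 mm.
The elongation limit governs.

26.3 mm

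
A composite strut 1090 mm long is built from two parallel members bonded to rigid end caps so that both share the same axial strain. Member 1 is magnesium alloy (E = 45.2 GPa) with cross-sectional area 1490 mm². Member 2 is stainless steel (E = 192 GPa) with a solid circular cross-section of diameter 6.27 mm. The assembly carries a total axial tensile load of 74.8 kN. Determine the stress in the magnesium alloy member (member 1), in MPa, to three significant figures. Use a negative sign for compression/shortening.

46.1 MPa

A_2 = 30.88 mm².
Equal strain + equilibrium ⇒ each member carries load in proportion to AE: A₁E₁ = 67350000 N, A₂E₂ = 5928000 N, ΣAE = 73280000 N.
σ₁ = P·E₁/ΣAE = 74800·45200/73280000 = 46.14 MPa.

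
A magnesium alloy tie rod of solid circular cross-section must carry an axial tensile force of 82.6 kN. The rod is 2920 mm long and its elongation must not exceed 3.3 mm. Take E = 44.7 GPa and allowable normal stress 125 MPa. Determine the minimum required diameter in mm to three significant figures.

Required area A ≥ P/σ_allow = 82600/125 = 660.8 mm².
For a solid circular section, d ≥ √(4A/π) = 29.01 mm.
Elongation limit: A ≥ PL/(Eδ_allow) = 82600·2920/(44700·3.3) = 1635 mm² ⇒ d ≥ 45.63 mm.
The elongation limit governs.

45.6 mm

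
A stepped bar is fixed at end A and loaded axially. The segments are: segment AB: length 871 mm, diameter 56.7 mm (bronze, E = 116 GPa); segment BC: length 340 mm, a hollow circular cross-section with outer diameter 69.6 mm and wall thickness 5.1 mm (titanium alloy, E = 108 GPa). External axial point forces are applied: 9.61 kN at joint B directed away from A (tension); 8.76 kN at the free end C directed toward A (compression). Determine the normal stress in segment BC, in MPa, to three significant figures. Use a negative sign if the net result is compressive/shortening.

-8.48 MPa

Internal axial forces (sectioning from the free end, tension +): N_BC = -8.76 kN, N_AB = 0.85 kN.
A_BC = 1033 mm².
σ_BC = N_BC/A_BC = -8760/1033 = -8.477 MPa.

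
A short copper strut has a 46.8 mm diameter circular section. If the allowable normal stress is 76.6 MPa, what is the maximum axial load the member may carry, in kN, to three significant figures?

132 kN

A = 1720 mm².
P_max = σ_allow · A = 76.6 · 1720 = 131800 N = 131.8 kN.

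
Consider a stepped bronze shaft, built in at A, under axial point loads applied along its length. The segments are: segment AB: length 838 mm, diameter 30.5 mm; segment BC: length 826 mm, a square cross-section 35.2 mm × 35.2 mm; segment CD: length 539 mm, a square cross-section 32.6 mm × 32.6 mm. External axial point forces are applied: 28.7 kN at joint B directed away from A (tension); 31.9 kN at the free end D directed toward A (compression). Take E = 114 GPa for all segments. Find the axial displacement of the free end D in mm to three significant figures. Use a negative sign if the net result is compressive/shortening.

-0.361 mm

Internal axial forces (sectioning from the free end, tension +): N_CD = -31.9 kN, N_BC = -31.9 kN, N_AB = -3.2 kN.
A_AB = 730.6 mm².
A_BC = 1239 mm².
A_CD = 1063 mm².
δ_AB = -3200·838/(730.6·114000) = -0.0322 mm
δ_BC = -31900·826/(1239·114000) = -0.1865 mm
δ_CD = -31900·539/(1063·114000) = -0.1419 mm
δ = Σδ_i = -0.3607 mm.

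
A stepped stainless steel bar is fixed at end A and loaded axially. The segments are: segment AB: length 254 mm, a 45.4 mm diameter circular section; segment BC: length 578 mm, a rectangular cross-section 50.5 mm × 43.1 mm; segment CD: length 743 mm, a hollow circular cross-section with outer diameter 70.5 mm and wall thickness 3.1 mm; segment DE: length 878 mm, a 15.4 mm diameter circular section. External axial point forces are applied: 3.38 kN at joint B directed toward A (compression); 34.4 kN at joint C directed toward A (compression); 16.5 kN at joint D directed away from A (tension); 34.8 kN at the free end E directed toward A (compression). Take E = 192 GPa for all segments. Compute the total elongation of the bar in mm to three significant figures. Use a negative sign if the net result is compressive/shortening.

Internal axial forces (sectioning from the free end, tension +): N_DE = -34.8 kN, N_CD = -18.3 kN, N_BC = -52.7 kN, N_AB = -56.08 kN.
A_AB = 1619 mm².
A_BC = 2177 mm².
A_CD = 656.4 mm².
A_DE = 186.3 mm².
δ_AB = -56080·254/(1619·192000) = -0.04583 mm
δ_BC = -52700·578/(2177·192000) = -0.07289 mm
δ_CD = -18300·743/(656.4·192000) = -0.1079 mm
δ_DE = -34800·878/(186.3·192000) = -0.8544 mm
δ = Σδ_i = -1.081 mm.

-1.08 mm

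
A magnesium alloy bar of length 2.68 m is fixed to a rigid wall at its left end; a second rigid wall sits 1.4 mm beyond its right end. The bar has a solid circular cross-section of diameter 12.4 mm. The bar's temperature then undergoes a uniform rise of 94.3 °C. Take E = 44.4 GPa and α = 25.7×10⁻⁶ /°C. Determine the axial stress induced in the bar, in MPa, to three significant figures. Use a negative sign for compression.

-84.4 MPa

Free thermal expansion αLΔT = 25.7e-6 · 2680 · 94.3 = 6.495 mm.
The walls engage after the gap closes; constrained expansion = 6.495 − 1.4 = 5.095 mm.
The walls impose strain ε = −(5.095)/2680 = -1.9011e-03; σ = Eε = 44400 · -1.9011e-03 = -84.41 MPa.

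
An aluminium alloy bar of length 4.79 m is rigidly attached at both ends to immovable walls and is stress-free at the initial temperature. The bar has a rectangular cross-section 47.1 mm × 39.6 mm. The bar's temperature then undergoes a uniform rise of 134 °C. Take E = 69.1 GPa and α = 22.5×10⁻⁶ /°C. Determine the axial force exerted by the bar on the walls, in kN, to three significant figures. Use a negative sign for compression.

Free thermal expansion αLΔT = 22.5e-6 · 4790 · 134 = 14.44 mm.
The walls impose strain ε = −(14.44)/4790 = -3.0150e-03; σ = Eε = 69100 · -3.0150e-03 = -208.3 MPa.
Wall reaction R = σ·A = -208.3·1865 = -388600 N = -388.6 kN.

-389 kN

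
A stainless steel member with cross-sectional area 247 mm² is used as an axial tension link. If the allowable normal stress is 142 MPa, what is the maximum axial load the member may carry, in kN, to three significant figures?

35.1 kN

P_max = σ_allow · A = 142 · 247 = 35070 N = 35.07 kN.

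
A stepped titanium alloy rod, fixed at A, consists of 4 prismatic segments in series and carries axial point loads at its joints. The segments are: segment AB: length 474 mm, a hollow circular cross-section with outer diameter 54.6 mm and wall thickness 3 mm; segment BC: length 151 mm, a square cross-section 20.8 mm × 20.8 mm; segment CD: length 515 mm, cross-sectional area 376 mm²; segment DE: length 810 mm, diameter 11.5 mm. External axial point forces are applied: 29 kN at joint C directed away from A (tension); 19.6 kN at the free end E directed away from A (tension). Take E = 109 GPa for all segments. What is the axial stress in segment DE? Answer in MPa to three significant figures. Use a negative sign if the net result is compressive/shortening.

189 MPa

Internal axial forces (sectioning from the free end, tension +): N_DE = 19.6 kN, N_CD = 19.6 kN, N_BC = 48.6 kN, N_AB = 48.6 kN.
A_DE = 103.9 mm².
σ_DE = N_DE/A_DE = 19600/103.9 = 188.7 MPa.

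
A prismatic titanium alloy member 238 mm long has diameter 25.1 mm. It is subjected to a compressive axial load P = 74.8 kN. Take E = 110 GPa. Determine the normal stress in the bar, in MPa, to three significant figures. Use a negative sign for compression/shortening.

-151 MPa

A = 494.8 mm².
σ = N/A = -74800/494.8 = -151.2 MPa.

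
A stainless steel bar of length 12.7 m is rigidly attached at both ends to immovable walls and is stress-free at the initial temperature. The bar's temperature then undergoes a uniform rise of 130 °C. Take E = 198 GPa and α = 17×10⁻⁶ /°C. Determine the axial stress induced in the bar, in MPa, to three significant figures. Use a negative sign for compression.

-438 MPa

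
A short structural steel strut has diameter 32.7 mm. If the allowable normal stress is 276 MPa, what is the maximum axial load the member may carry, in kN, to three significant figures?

232 kN

A = 839.8 mm².
P_max = σ_allow · A = 276 · 839.8 = 231800 N = 231.8 kN.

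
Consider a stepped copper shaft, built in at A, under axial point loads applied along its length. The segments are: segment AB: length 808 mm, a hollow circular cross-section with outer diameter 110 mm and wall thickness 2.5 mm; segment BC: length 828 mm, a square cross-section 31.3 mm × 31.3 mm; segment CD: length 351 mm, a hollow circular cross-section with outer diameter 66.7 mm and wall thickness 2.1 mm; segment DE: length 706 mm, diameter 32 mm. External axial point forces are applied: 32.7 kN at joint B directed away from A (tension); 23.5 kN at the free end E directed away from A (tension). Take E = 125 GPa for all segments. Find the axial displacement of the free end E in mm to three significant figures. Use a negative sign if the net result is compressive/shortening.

0.909 mm

Internal axial forces (sectioning from the free end, tension +): N_DE = 23.5 kN, N_CD = 23.5 kN, N_BC = 23.5 kN, N_AB = 56.2 kN.
A_AB = 844.3 mm².
A_BC = 979.7 mm².
A_CD = 426.2 mm².
A_DE = 804.2 mm².
δ_AB = 56200·808/(844.3·125000) = 0.4303 mm
δ_BC = 23500·828/(979.7·125000) = 0.1589 mm
δ_CD = 23500·351/(426.2·125000) = 0.1548 mm
δ_DE = 23500·706/(804.2·125000) = 0.165 mm
δ = Σδ_i = 0.909 mm.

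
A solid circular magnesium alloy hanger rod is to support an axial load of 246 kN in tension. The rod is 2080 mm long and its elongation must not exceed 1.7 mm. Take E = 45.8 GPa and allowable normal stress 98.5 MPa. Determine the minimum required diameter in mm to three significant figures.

Required area A ≥ P/σ_allow = 246000/98.5 = 2497 mm².
For a solid circular section, d ≥ √(4A/π) = 56.39 mm.
Elongation limit: A ≥ PL/(Eδ_allow) = 246000·2080/(45800·1.7) = 6572 mm² ⇒ d ≥ 91.47 mm.
The elongation limit governs.

91.5 mm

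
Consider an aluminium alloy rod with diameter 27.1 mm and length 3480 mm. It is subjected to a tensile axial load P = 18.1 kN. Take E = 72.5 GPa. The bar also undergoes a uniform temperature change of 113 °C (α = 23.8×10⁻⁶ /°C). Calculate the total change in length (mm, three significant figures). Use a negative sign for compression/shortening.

10.9 mm

A = 576.8 mm².
δ_mech = NL/(AE) = 18100·3480/(576.8·72500) = 1.506 mm.
δ_thermal = αLΔT = 23.8e-6·3480·113 = 9.359 mm.
δ = δ_mech + δ_thermal = 10.87 mm.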